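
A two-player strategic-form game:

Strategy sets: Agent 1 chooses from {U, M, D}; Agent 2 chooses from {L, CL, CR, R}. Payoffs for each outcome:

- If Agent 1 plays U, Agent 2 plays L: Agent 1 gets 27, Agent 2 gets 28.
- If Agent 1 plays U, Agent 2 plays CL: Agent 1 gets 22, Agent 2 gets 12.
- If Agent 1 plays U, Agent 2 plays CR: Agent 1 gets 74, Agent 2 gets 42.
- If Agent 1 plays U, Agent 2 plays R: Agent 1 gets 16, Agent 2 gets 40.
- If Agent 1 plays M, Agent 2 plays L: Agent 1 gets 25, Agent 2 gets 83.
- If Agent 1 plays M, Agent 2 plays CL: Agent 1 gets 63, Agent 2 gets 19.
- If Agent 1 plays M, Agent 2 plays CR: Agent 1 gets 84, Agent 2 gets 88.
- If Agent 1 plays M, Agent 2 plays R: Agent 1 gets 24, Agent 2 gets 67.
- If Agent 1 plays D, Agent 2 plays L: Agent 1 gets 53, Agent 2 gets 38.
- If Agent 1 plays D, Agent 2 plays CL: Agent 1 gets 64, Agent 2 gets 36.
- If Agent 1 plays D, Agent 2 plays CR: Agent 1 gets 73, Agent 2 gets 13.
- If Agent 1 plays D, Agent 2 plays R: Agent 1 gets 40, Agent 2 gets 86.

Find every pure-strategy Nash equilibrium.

The pure Nash equilibria are (M, CR) and (D, R).

(U, L): Agent 1 can switch to D (27 → 53). Not NE.
(U, CL): Agent 1 can switch to M (22 → 63). Not NE.
(U, CR): Agent 1 can switch to M (74 → 84). Not NE.
(U, R): Agent 1 can switch to M (16 → 24). Not NE.
(M, L): Agent 1 can switch to U (25 → 27). Not NE.
(M, CL): Agent 1 can switch to D (63 → 64). Not NE.
(M, CR): Agent 1 gets 84, best alternative 74; Agent 2 gets 88, best alternative 83. No profitable deviation — NE.
(M, R): Agent 1 can switch to D (24 → 40). Not NE.
(D, L): Agent 2 can switch to R (38 → 86). Not NE.
(D, CL): Agent 2 can switch to L (36 → 38). Not NE.
(D, CR): Agent 1 can switch to U (73 → 74). Not NE.
(D, R): Agent 1 gets 40, best alternative 24; Agent 2 gets 86, best alternative 38. No profitable deviation — NE.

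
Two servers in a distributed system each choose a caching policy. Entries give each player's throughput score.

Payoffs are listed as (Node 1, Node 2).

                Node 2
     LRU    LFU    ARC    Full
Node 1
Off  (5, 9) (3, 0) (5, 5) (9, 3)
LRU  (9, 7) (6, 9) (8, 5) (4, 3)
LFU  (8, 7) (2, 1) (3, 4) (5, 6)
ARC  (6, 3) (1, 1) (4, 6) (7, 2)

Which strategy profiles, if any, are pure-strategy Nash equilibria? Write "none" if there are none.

Mark each player's best response to every combination of opponents' strategies; a profile where every player is best-responding is a pure Nash equilibrium.
Node 1 against LRU: payoffs 5, 9, 8, 6 → best response LRU.
Node 1 against LFU: payoffs 3, 6, 2, 1 → best response LRU.
Node 1 against ARC: payoffs 5, 8, 3, 4 → best response LRU.
Node 1 against Full: payoffs 9, 4, 5, 7 → best response Off.
Node 2 against Off: payoffs 9, 0, 5, 3 → best response LRU.
Node 2 against LRU: payoffs 7, 9, 5, 3 → best response LFU.
Node 2 against LFU: payoffs 7, 1, 4, 6 → best response LRU.
Node 2 against ARC: payoffs 3, 1, 6, 2 → best response ARC.
Mutual best responses: (LRU, LFU).

Pure NE: (LRU, LFU)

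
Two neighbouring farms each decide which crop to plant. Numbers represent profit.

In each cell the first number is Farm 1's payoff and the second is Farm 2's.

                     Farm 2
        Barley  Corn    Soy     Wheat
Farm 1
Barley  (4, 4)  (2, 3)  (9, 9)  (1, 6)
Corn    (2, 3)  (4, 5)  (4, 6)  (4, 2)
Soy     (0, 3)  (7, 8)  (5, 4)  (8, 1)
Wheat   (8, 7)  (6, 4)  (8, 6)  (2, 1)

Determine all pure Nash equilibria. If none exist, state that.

(Barley, Soy); (Soy, Corn); (Wheat, Barley)

(Barley, Barley): Farm 1 can switch to Wheat (4 → 8). Not NE.
(Barley, Corn): Farm 1 can switch to Corn (2 → 4). Not NE.
(Barley, Soy): Farm 1 gets 9, best alternative 8; Farm 2 gets 9, best alternative 6. No profitable deviation — NE.
(Barley, Wheat): Farm 1 can switch to Corn (1 → 4). Not NE.
(Corn, Barley): Farm 1 can switch to Barley (2 → 4). Not NE.
(Corn, Corn): Farm 1 can switch to Soy (4 → 7). Not NE.
(Corn, Soy): Farm 1 can switch to Barley (4 → 9). Not NE.
(Corn, Wheat): Farm 1 can switch to Soy (4 → 8). Not NE.
(Soy, Barley): Farm 1 can switch to Barley (0 → 4). Not NE.
(Soy, Corn): Farm 1 gets 7, best alternative 6; Farm 2 gets 8, best alternative 4. No profitable deviation — NE.
(Soy, Soy): Farm 1 can switch to Barley (5 → 9). Not NE.
(Soy, Wheat): Farm 2 can switch to Barley (1 → 3). Not NE.
(Wheat, Barley): Farm 1 gets 8, best alternative 4; Farm 2 gets 7, best alternative 6. No profitable deviation — NE.
(Wheat, Corn): Farm 1 can switch to Soy (6 → 7). Not NE.
(Wheat, Soy): Farm 1 can switch to Barley (8 → 9). Not NE.
(The remaining 1 profile has a profitable deviation by the same check.)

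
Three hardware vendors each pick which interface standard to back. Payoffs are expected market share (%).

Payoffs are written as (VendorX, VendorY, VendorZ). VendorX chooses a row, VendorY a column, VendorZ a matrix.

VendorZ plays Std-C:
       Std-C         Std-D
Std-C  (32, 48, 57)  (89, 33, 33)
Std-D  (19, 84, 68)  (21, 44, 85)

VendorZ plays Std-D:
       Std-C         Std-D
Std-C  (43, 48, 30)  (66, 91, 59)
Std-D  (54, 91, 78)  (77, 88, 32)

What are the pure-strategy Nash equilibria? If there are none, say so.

(Std-C, Std-C, Std-C): VendorX gets 32, best alternative 19; VendorY gets 48, best alternative 33; VendorZ gets 57, best alternative 30. No profitable deviation — NE.
(Std-C, Std-C, Std-D): VendorX can switch to Std-D (43 → 54). Not NE.
(Std-C, Std-D, Std-C): VendorY can switch to Std-C (33 → 48). Not NE.
(Std-C, Std-D, Std-D): VendorX can switch to Std-D (66 → 77). Not NE.
(Std-D, Std-C, Std-C): VendorX can switch to Std-C (19 → 32). Not NE.
(Std-D, Std-C, Std-D): VendorX gets 54, best alternative 43; VendorY gets 91, best alternative 88; VendorZ gets 78, best alternative 68. No profitable deviation — NE.
(Std-D, Std-D, Std-C): VendorX can switch to Std-C (21 → 89). Not NE.
(Std-D, Std-D, Std-D): VendorY can switch to Std-C (88 → 91). Not NE.

(Std-C, Std-C, Std-C); (Std-D, Std-C, Std-D)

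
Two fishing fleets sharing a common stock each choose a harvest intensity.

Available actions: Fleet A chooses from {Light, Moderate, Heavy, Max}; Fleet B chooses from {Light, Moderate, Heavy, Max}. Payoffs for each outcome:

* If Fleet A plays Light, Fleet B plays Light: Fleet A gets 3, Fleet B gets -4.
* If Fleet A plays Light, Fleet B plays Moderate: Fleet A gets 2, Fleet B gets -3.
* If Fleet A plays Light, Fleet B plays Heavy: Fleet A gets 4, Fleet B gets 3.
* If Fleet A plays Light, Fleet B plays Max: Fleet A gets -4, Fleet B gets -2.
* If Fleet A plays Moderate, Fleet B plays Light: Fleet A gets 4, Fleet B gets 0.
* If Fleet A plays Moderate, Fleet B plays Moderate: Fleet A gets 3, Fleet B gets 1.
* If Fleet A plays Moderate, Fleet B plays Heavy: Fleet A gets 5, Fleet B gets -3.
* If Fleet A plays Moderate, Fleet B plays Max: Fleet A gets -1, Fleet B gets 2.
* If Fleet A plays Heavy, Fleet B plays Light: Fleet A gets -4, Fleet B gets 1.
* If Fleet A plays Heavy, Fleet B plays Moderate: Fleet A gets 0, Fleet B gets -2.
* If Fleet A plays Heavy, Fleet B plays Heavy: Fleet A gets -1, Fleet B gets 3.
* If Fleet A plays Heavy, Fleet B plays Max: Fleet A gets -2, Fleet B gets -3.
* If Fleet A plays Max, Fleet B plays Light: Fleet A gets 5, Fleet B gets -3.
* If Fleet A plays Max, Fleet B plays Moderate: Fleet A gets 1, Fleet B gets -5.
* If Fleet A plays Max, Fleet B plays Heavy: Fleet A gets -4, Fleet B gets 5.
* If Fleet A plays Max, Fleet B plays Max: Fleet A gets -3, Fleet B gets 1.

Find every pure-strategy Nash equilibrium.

The unique pure-strategy Nash equilibrium is (Moderate, Max).

Check each profile: it is a Nash equilibrium iff no player can strictly gain by switching unilaterally.
(Light, Light): Fleet A can switch to Moderate (3 → 4). Not NE.
(Light, Moderate): Fleet A can switch to Moderate (2 → 3). Not NE.
(Light, Heavy): Fleet A can switch to Moderate (4 → 5). Not NE.
(Light, Max): Fleet A can switch to Moderate (-4 → -1). Not NE.
(Moderate, Light): Fleet A can switch to Max (4 → 5). Not NE.
(Moderate, Moderate): Fleet B can switch to Max (1 → 2). Not NE.
(Moderate, Heavy): Fleet B can switch to Light (-3 → 0). Not NE.
(Moderate, Max): Fleet A gets -1, best alternative -2; Fleet B gets 2, best alternative 1. No profitable deviation — NE.
(Heavy, Light): Fleet A can switch to Light (-4 → 3). Not NE.
(The remaining 7 profiles each have a profitable deviation by the same check.)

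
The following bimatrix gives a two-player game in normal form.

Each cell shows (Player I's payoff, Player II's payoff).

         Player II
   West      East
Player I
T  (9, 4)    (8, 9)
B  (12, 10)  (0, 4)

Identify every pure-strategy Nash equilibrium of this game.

(T, West): Player I can switch to B (9 → 12). Not NE.
(T, East): Player I gets 8, best alternative 0; Player II gets 9, best alternative 4. No profitable deviation — NE.
(B, West): Player I gets 12, best alternative 9; Player II gets 10, best alternative 4. No profitable deviation — NE.
(B, East): Player I can switch to T (0 → 8). Not NE.

(T, East), (B, West)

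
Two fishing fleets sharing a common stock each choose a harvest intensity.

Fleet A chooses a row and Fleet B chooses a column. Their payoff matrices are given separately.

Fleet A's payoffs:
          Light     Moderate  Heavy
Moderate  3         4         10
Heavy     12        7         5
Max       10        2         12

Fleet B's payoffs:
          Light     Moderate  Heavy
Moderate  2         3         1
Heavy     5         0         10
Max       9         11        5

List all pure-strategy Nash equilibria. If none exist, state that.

There is no pure-strategy Nash equilibrium.

Fleet A against Light: payoffs 3, 12, 10 → best response Heavy.
Fleet A against Moderate: payoffs 4, 7, 2 → best response Heavy.
Fleet A against Heavy: payoffs 10, 5, 12 → best response Max.
Fleet B against Moderate: payoffs 2, 3, 1 → best response Moderate.
Fleet B against Heavy: payoffs 5, 0, 10 → best response Heavy.
Fleet B against Max: payoffs 9, 11, 5 → best response Moderate.
No profile is a mutual best response for all players.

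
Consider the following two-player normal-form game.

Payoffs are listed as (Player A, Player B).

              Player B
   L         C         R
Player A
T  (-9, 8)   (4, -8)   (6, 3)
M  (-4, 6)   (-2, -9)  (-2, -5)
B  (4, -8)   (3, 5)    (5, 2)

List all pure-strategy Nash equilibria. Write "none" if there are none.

This game has no pure Nash equilibrium.

(T, L): Player A can switch to M (-9 → -4). Not NE.
(T, C): Player B can switch to L (-8 → 8). Not NE.
(T, R): Player B can switch to L (3 → 8). Not NE.
(M, L): Player A can switch to B (-4 → 4). Not NE.
(M, C): Player A can switch to T (-2 → 4). Not NE.
(M, R): Player A can switch to T (-2 → 6). Not NE.
(B, L): Player B can switch to C (-8 → 5). Not NE.
(B, C): Player A can switch to T (3 → 4). Not NE.
(B, R): Player A can switch to T (5 → 6). Not NE.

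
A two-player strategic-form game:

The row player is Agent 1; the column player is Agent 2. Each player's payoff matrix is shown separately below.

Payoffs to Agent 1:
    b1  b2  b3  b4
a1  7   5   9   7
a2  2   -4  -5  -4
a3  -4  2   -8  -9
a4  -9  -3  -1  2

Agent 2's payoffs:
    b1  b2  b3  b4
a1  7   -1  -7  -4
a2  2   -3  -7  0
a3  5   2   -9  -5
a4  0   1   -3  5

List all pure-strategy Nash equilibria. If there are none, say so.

The unique pure-strategy Nash equilibrium is (a1, b1).

(a1, b1): Agent 1 gets 7, best alternative 2; Agent 2 gets 7, best alternative -1. No profitable deviation — NE.
(a1, b2): Agent 2 can switch to b1 (-1 → 7). Not NE.
(a1, b3): Agent 2 can switch to b1 (-7 → 7). Not NE.
(a1, b4): Agent 2 can switch to b1 (-4 → 7). Not NE.
(a2, b1): Agent 1 can switch to a1 (2 → 7). Not NE.
(a2, b2): Agent 1 can switch to a1 (-4 → 5). Not NE.
(a2, b3): Agent 1 can switch to a1 (-5 → 9). Not NE.
(a2, b4): Agent 1 can switch to a1 (-4 → 7). Not NE.
(a3, b1): Agent 1 can switch to a1 (-4 → 7). Not NE.
(a3, b2): Agent 1 can switch to a1 (2 → 5). Not NE.
(a3, b3): Agent 1 can switch to a1 (-8 → 9). Not NE.
(The remaining 5 profiles each have a profitable deviation by the same check.)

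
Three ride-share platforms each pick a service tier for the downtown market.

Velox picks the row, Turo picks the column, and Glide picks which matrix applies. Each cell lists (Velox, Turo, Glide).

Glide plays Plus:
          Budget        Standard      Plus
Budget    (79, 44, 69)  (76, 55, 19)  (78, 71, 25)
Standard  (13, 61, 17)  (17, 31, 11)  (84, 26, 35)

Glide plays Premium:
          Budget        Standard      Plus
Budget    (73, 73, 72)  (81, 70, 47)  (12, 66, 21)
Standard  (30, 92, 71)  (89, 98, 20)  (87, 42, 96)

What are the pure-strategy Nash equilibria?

Pure-strategy Nash equilibria: (Budget, Budget, Premium); (Standard, Standard, Premium)

Mark each player's best response to every combination of opponents' strategies; a profile where every player is best-responding is a pure Nash equilibrium.
Velox against (Budget, Plus): payoffs 79, 13 → best response Budget.
Velox against (Budget, Premium): payoffs 73, 30 → best response Budget.
Velox against (Standard, Plus): payoffs 76, 17 → best response Budget.
Velox against (Standard, Premium): payoffs 81, 89 → best response Standard.
Velox against (Plus, Plus): payoffs 78, 84 → best response Standard.
Velox against (Plus, Premium): payoffs 12, 87 → best response Standard.
Turo against (Budget, Plus): payoffs 44, 55, 71 → best response Plus.
Turo against (Budget, Premium): payoffs 73, 70, 66 → best response Budget.
Turo against (Standard, Plus): payoffs 61, 31, 26 → best response Budget.
Turo against (Standard, Premium): payoffs 92, 98, 42 → best response Standard.
Glide against (Budget, Budget): payoffs 69, 72 → best response Premium.
Glide against (Budget, Standard): payoffs 19, 47 → best response Premium.
Glide against (Budget, Plus): payoffs 25, 21 → best response Plus.
Glide against (Standard, Budget): payoffs 17, 71 → best response Premium.
Glide against (Standard, Standard): payoffs 11, 20 → best response Premium.
Glide against (Standard, Plus): payoffs 35, 96 → best response Premium.
Mutual best responses: (Budget, Budget, Premium); (Standard, Standard, Premium).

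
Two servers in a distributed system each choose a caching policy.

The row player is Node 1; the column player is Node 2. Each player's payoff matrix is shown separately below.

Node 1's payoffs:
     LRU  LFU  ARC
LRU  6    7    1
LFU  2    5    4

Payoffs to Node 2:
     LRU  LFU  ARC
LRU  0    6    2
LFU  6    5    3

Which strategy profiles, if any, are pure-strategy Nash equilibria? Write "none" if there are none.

Pure NE: (LRU, LFU)

Node 1 against LRU: payoffs 6, 2 → best response LRU.
Node 1 against LFU: payoffs 7, 5 → best response LRU.
Node 1 against ARC: payoffs 1, 4 → best response LFU.
Node 2 against LRU: payoffs 0, 6, 2 → best response LFU.
Node 2 against LFU: payoffs 6, 5, 3 → best response LRU.
Mutual best responses: (LRU, LFU).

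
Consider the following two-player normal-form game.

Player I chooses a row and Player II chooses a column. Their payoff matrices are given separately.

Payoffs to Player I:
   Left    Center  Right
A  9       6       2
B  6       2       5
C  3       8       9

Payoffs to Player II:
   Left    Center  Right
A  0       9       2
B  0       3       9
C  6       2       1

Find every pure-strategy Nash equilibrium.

No pure-strategy Nash equilibrium.

For each player, find the best response to each opponent profile; mutual best responses are the pure NE.
Player I against Left: payoffs 9, 6, 3 → best response A.
Player I against Center: payoffs 6, 2, 8 → best response C.
Player I against Right: payoffs 2, 5, 9 → best response C.
Player II against A: payoffs 0, 9, 2 → best response Center.
Player II against B: payoffs 0, 3, 9 → best response Right.
Player II against C: payoffs 6, 2, 1 → best response Left.
No profile is a mutual best response for all players.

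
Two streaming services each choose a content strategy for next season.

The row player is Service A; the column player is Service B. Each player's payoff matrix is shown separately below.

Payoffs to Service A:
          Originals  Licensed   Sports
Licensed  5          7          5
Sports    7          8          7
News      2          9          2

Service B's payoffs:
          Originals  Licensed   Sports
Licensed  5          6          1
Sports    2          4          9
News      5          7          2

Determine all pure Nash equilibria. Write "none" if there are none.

Service A against Originals: payoffs 5, 7, 2 → best response Sports.
Service A against Licensed: payoffs 7, 8, 9 → best response News.
Service A against Sports: payoffs 5, 7, 2 → best response Sports.
Service B against Licensed: payoffs 5, 6, 1 → best response Licensed.
Service B against Sports: payoffs 2, 4, 9 → best response Sports.
Service B against News: payoffs 5, 7, 2 → best response Licensed.
Mutual best responses: (Sports, Sports); (News, Licensed).

(Sports, Sports) and (News, Licensed)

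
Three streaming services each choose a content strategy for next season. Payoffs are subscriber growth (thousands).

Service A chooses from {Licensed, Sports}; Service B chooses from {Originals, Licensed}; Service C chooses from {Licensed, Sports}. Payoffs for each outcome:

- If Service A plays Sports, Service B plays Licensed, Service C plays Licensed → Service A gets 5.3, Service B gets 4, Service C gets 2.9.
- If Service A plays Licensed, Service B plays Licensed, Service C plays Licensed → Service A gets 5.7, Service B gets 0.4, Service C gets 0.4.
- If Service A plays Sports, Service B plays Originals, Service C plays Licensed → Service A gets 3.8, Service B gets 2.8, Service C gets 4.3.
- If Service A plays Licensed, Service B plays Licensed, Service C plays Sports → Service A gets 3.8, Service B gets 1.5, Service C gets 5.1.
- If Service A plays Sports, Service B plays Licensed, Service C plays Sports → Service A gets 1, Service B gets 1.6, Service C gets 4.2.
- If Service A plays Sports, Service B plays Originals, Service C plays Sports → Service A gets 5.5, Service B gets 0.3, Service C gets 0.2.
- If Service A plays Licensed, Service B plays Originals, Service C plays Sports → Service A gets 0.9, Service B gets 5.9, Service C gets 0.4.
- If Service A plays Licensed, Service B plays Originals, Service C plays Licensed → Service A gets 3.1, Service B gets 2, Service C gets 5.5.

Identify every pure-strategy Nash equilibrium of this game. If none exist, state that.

none

Service A against (Originals, Licensed): payoffs 3.1, 3.8 → best response Sports.
Service A against (Originals, Sports): payoffs 0.9, 5.5 → best response Sports.
Service A against (Licensed, Licensed): payoffs 5.7, 5.3 → best response Licensed.
Service A against (Licensed, Sports): payoffs 3.8, 1 → best response Licensed.
Service B against (Licensed, Licensed): payoffs 2, 0.4 → best response Originals.
Service B against (Licensed, Sports): payoffs 5.9, 1.5 → best response Originals.
Service B against (Sports, Licensed): payoffs 2.8, 4 → best response Licensed.
Service B against (Sports, Sports): payoffs 0.3, 1.6 → best response Licensed.
Service C against (Licensed, Originals): payoffs 5.5, 0.4 → best response Licensed.
Service C against (Licensed, Licensed): payoffs 0.4, 5.1 → best response Sports.
Service C against (Sports, Originals): payoffs 4.3, 0.2 → best response Licensed.
Service C against (Sports, Licensed): payoffs 2.9, 4.2 → best response Sports.
No profile is a mutual best response for all players.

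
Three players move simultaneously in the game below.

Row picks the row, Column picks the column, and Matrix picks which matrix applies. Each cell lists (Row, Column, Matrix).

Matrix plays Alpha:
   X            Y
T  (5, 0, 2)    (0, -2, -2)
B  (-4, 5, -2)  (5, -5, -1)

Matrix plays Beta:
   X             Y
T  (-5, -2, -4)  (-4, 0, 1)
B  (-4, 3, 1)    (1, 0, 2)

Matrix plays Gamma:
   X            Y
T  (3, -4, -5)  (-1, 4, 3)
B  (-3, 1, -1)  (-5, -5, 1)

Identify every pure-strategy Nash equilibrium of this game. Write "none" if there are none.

Check each profile: it is a Nash equilibrium iff no player can strictly gain by switching unilaterally.
(T, X, Alpha): Row gets 5, best alternative -4; Column gets 0, best alternative -2; Matrix gets 2, best alternative -4. No profitable deviation — NE.
(T, X, Beta): Row can switch to B (-5 → -4). Not NE.
(T, X, Gamma): Column can switch to Y (-4 → 4). Not NE.
(T, Y, Alpha): Row can switch to B (0 → 5). Not NE.
(T, Y, Beta): Row can switch to B (-4 → 1). Not NE.
(T, Y, Gamma): Row gets -1, best alternative -5; Column gets 4, best alternative -4; Matrix gets 3, best alternative 1. No profitable deviation — NE.
(B, X, Alpha): Row can switch to T (-4 → 5). Not NE.
(B, X, Beta): Row gets -4, best alternative -5; Column gets 3, best alternative 0; Matrix gets 1, best alternative -1. No profitable deviation — NE.
(B, X, Gamma): Row can switch to T (-3 → 3). Not NE.
(The remaining 3 profiles each have a profitable deviation by the same check.)

(T, X, Alpha), (T, Y, Gamma), (B, X, Beta)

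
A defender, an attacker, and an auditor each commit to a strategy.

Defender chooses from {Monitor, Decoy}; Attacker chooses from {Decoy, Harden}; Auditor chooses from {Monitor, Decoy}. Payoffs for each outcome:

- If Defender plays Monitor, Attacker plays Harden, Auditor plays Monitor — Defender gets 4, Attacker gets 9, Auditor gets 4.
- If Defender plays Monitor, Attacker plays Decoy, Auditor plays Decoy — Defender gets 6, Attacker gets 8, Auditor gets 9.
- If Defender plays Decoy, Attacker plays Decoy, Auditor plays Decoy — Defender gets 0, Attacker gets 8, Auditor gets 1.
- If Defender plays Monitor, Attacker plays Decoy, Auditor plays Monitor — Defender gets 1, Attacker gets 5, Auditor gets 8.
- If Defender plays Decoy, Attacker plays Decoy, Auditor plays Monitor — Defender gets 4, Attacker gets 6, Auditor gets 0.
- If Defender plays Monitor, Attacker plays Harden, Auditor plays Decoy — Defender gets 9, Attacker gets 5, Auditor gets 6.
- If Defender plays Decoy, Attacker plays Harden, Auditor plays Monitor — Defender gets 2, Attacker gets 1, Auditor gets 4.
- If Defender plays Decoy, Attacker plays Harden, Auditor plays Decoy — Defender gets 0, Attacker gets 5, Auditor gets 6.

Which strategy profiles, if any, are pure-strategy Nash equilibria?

Check each profile: it is a Nash equilibrium iff no player can strictly gain by switching unilaterally.
(Monitor, Decoy, Monitor): Defender can switch to Decoy (1 → 4). Not NE.
(Monitor, Decoy, Decoy): Defender gets 6, best alternative 0; Attacker gets 8, best alternative 5; Auditor gets 9, best alternative 8. No profitable deviation — NE.
(Monitor, Harden, Monitor): Auditor can switch to Decoy (4 → 6). Not NE.
(Monitor, Harden, Decoy): Attacker can switch to Decoy (5 → 8). Not NE.
(Decoy, Decoy, Monitor): Auditor can switch to Decoy (0 → 1). Not NE.
(Decoy, Decoy, Decoy): Defender can switch to Monitor (0 → 6). Not NE.
(Decoy, Harden, Monitor): Defender can switch to Monitor (2 → 4). Not NE.
(Decoy, Harden, Decoy): Defender can switch to Monitor (0 → 9). Not NE.

Pure NE: (Monitor, Decoy, Decoy)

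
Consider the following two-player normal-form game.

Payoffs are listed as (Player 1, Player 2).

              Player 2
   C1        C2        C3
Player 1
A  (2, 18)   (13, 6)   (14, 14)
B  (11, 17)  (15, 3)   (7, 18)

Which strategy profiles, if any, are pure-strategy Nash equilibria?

Mark each player's best response to every combination of opponents' strategies; a profile where every player is best-responding is a pure Nash equilibrium.
Player 1 against C1: payoffs 2, 11 → best response B.
Player 1 against C2: payoffs 13, 15 → best response B.
Player 1 against C3: payoffs 14, 7 → best response A.
Player 2 against A: payoffs 18, 6, 14 → best response C1.
Player 2 against B: payoffs 17, 3, 18 → best response C3.
No profile is a mutual best response for all players.

No pure-strategy Nash equilibrium.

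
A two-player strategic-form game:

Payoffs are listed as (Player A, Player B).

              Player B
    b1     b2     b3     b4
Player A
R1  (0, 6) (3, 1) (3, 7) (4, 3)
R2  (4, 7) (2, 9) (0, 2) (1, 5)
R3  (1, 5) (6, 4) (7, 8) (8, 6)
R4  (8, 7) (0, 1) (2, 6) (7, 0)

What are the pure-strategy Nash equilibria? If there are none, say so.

(R3, b3), (R4, b1)

Player A against b1: payoffs 0, 4, 1, 8 → best response R4.
Player A against b2: payoffs 3, 2, 6, 0 → best response R3.
Player A against b3: payoffs 3, 0, 7, 2 → best response R3.
Player A against b4: payoffs 4, 1, 8, 7 → best response R3.
Player B against R1: payoffs 6, 1, 7, 3 → best response b3.
Player B against R2: payoffs 7, 9, 2, 5 → best response b2.
Player B against R3: payoffs 5, 4, 8, 6 → best response b3.
Player B against R4: payoffs 7, 1, 6, 0 → best response b1.
Mutual best responses: (R3, b3); (R4, b1).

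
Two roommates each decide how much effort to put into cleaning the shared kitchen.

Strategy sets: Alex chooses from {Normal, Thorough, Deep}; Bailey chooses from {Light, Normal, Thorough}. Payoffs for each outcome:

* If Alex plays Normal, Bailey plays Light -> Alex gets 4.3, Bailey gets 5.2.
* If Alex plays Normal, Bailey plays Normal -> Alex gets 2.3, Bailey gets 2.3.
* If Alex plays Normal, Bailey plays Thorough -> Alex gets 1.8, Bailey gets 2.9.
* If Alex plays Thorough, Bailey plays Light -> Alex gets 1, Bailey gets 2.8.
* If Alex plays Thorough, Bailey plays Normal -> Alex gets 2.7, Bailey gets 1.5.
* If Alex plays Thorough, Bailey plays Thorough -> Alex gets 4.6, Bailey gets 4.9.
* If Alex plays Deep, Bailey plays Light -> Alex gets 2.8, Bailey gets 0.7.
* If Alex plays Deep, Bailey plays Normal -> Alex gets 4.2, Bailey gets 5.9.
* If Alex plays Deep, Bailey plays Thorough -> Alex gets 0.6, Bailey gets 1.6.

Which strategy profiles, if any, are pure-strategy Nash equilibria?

Mark each player's best response to every combination of opponents' strategies; a profile where every player is best-responding is a pure Nash equilibrium.
Alex against Light: payoffs 4.3, 1, 2.8 → best response Normal.
Alex against Normal: payoffs 2.3, 2.7, 4.2 → best response Deep.
Alex against Thorough: payoffs 1.8, 4.6, 0.6 → best response Thorough.
Bailey against Normal: payoffs 5.2, 2.3, 2.9 → best response Light.
Bailey against Thorough: payoffs 2.8, 1.5, 4.9 → best response Thorough.
Bailey against Deep: payoffs 0.7, 5.9, 1.6 → best response Normal.
Mutual best responses: (Normal, Light); (Thorough, Thorough); (Deep, Normal).

Pure-strategy Nash equilibria: (Normal, Light) and (Thorough, Thorough) and (Deep, Normal)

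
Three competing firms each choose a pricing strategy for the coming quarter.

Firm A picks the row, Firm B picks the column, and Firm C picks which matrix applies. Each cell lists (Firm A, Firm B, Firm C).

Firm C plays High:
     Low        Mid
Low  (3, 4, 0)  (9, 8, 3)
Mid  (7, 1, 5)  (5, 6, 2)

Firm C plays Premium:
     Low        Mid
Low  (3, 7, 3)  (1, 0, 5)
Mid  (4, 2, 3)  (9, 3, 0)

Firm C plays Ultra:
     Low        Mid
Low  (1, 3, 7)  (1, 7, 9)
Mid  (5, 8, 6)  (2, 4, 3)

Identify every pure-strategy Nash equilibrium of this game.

The unique pure-strategy Nash equilibrium is (Mid, Low, Ultra).

Firm A against (Low, High): payoffs 3, 7 → best response Mid.
Firm A against (Low, Premium): payoffs 3, 4 → best response Mid.
Firm A against (Low, Ultra): payoffs 1, 5 → best response Mid.
Firm A against (Mid, High): payoffs 9, 5 → best response Low.
Firm A against (Mid, Premium): payoffs 1, 9 → best response Mid.
Firm A against (Mid, Ultra): payoffs 1, 2 → best response Mid.
Firm B against (Low, High): payoffs 4, 8 → best response Mid.
Firm B against (Low, Premium): payoffs 7, 0 → best response Low.
Firm B against (Low, Ultra): payoffs 3, 7 → best response Mid.
Firm B against (Mid, High): payoffs 1, 6 → best response Mid.
Firm B against (Mid, Premium): payoffs 2, 3 → best response Mid.
Firm B against (Mid, Ultra): payoffs 8, 4 → best response Low.
Firm C against (Low, Low): payoffs 0, 3, 7 → best response Ultra.
Firm C against (Low, Mid): payoffs 3, 5, 9 → best response Ultra.
Firm C against (Mid, Low): payoffs 5, 3, 6 → best response Ultra.
Firm C against (Mid, Mid): payoffs 2, 0, 3 → best response Ultra.
Mutual best responses: (Mid, Low, Ultra).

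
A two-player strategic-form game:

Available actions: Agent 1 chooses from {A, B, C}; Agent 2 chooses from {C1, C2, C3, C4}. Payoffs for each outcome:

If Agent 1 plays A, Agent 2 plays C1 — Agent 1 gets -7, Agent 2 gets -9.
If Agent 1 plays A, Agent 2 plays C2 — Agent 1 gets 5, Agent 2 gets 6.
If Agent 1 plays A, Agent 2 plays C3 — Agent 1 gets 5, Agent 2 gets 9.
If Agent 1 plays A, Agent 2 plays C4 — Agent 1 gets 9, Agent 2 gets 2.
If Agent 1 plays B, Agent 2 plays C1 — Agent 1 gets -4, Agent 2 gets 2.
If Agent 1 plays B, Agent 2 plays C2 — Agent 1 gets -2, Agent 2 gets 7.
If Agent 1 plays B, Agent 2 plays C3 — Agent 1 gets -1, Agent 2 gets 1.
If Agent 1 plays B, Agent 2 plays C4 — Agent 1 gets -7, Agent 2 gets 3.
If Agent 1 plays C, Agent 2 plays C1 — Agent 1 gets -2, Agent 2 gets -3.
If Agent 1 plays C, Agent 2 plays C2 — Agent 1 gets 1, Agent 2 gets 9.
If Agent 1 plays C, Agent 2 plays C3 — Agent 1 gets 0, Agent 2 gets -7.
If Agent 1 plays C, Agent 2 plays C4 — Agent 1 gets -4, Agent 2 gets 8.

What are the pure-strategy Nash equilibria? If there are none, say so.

For each strategy profile, look for a profitable unilateral deviation.
(A, C1): Agent 1 can switch to B (-7 → -4). Not NE.
(A, C2): Agent 2 can switch to C3 (6 → 9). Not NE.
(A, C3): Agent 1 gets 5, best alternative 0; Agent 2 gets 9, best alternative 6. No profitable deviation — NE.
(A, C4): Agent 2 can switch to C2 (2 → 6). Not NE.
(B, C1): Agent 1 can switch to C (-4 → -2). Not NE.
(B, C2): Agent 1 can switch to A (-2 → 5). Not NE.
(B, C3): Agent 1 can switch to A (-1 → 5). Not NE.
(B, C4): Agent 1 can switch to A (-7 → 9). Not NE.
(C, C1): Agent 2 can switch to C2 (-3 → 9). Not NE.
(C, C2): Agent 1 can switch to A (1 → 5). Not NE.
(C, C3): Agent 1 can switch to A (0 → 5). Not NE.
(C, C4): Agent 1 can switch to A (-4 → 9). Not NE.

Pure NE: (A, C3)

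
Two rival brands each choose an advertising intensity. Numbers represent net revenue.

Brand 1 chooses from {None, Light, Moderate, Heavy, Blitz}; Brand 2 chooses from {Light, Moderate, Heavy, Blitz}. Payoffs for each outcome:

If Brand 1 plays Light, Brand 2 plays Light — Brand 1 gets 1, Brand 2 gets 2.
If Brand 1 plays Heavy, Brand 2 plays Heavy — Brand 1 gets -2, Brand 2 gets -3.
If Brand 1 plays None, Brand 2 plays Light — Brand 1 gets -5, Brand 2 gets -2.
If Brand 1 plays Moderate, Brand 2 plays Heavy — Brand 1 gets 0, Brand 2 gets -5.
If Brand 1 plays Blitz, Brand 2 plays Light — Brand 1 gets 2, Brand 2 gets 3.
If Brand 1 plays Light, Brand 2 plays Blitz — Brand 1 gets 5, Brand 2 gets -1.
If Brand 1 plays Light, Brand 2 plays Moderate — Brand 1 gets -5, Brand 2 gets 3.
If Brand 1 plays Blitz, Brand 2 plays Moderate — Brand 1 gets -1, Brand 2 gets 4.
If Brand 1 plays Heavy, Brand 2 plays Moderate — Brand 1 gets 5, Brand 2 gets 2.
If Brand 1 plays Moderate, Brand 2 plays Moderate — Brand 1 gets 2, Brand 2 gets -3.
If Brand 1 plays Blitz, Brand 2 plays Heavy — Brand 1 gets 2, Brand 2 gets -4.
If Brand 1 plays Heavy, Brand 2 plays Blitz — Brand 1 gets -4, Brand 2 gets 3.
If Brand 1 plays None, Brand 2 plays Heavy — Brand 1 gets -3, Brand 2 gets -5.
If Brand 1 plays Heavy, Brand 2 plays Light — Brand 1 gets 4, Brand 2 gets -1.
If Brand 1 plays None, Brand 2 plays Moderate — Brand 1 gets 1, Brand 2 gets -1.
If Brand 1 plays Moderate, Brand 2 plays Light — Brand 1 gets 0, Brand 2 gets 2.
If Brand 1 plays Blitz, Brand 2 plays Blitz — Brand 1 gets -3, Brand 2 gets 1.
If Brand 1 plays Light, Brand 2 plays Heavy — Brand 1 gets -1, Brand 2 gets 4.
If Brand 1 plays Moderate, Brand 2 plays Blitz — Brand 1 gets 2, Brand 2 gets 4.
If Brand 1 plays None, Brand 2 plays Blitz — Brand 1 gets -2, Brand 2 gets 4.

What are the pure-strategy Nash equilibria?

This game has no pure Nash equilibrium.

For each strategy profile, look for a profitable unilateral deviation.
(None, Light): Brand 1 can switch to Light (-5 → 1). Not NE.
(None, Moderate): Brand 1 can switch to Moderate (1 → 2). Not NE.
(None, Heavy): Brand 1 can switch to Light (-3 → -1). Not NE.
(None, Blitz): Brand 1 can switch to Light (-2 → 5). Not NE.
(Light, Light): Brand 1 can switch to Heavy (1 → 4). Not NE.
(Light, Moderate): Brand 1 can switch to None (-5 → 1). Not NE.
(The remaining 14 profiles each have a profitable deviation by the same check.)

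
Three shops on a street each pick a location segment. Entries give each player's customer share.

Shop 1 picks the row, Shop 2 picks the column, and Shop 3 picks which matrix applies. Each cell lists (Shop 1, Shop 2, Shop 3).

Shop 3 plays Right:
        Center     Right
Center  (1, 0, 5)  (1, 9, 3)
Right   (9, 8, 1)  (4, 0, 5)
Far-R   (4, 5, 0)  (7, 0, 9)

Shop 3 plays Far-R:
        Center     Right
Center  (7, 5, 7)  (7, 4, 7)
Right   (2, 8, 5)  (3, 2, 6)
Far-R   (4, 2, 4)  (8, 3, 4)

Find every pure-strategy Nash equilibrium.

(Center, Center, Far-R)

For each player, find the best response to each opponent profile; mutual best responses are the pure NE.
Shop 1 against (Center, Right): payoffs 1, 9, 4 → best response Right.
Shop 1 against (Center, Far-R): payoffs 7, 2, 4 → best response Center.
Shop 1 against (Right, Right): payoffs 1, 4, 7 → best response Far-R.
Shop 1 against (Right, Far-R): payoffs 7, 3, 8 → best response Far-R.
Shop 2 against (Center, Right): payoffs 0, 9 → best response Right.
Shop 2 against (Center, Far-R): payoffs 5, 4 → best response Center.
Shop 2 against (Right, Right): payoffs 8, 0 → best response Center.
Shop 2 against (Right, Far-R): payoffs 8, 2 → best response Center.
Shop 2 against (Far-R, Right): payoffs 5, 0 → best response Center.
Shop 2 against (Far-R, Far-R): payoffs 2, 3 → best response Right.
Shop 3 against (Center, Center): payoffs 5, 7 → best response Far-R.
Shop 3 against (Center, Right): payoffs 3, 7 → best response Far-R.
Shop 3 against (Right, Center): payoffs 1, 5 → best response Far-R.
Shop 3 against (Right, Right): payoffs 5, 6 → best response Far-R.
Shop 3 against (Far-R, Center): payoffs 0, 4 → best response Far-R.
Shop 3 against (Far-R, Right): payoffs 9, 4 → best response Right.
Mutual best responses: (Center, Center, Far-R).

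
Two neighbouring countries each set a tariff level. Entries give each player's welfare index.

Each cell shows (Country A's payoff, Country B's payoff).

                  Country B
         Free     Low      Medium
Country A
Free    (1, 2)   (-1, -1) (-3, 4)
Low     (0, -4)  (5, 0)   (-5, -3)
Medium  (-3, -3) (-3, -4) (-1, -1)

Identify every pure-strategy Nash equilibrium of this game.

(Low, Low), (Medium, Medium)

For each strategy profile, look for a profitable unilateral deviation.
(Free, Free): Country B can switch to Medium (2 → 4). Not NE.
(Free, Low): Country A can switch to Low (-1 → 5). Not NE.
(Free, Medium): Country A can switch to Medium (-3 → -1). Not NE.
(Low, Free): Country A can switch to Free (0 → 1). Not NE.
(Low, Low): Country A gets 5, best alternative -1; Country B gets 0, best alternative -3. No profitable deviation — NE.
(Low, Medium): Country A can switch to Free (-5 → -3). Not NE.
(Medium, Free): Country A can switch to Free (-3 → 1). Not NE.
(Medium, Low): Country A can switch to Free (-3 → -1). Not NE.
(Medium, Medium): Country A gets -1, best alternative -3; Country B gets -1, best alternative -3. No profitable deviation — NE.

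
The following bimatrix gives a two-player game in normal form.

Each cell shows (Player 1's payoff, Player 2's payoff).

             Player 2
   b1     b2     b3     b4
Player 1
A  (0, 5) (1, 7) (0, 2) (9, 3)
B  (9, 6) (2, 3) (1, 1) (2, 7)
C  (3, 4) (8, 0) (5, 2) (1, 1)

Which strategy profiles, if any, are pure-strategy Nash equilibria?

none

(A, b1): Player 1 can switch to B (0 → 9). Not NE.
(A, b2): Player 1 can switch to B (1 → 2). Not NE.
(A, b3): Player 1 can switch to B (0 → 1). Not NE.
(A, b4): Player 2 can switch to b1 (3 → 5). Not NE.
(B, b1): Player 2 can switch to b4 (6 → 7). Not NE.
(B, b2): Player 1 can switch to C (2 → 8). Not NE.
(B, b3): Player 1 can switch to C (1 → 5). Not NE.
(B, b4): Player 1 can switch to A (2 → 9). Not NE.
(C, b1): Player 1 can switch to B (3 → 9). Not NE.
(C, b2): Player 2 can switch to b1 (0 → 4). Not NE.
(C, b3): Player 2 can switch to b1 (2 → 4). Not NE.
(C, b4): Player 1 can switch to A (1 → 9). Not NE.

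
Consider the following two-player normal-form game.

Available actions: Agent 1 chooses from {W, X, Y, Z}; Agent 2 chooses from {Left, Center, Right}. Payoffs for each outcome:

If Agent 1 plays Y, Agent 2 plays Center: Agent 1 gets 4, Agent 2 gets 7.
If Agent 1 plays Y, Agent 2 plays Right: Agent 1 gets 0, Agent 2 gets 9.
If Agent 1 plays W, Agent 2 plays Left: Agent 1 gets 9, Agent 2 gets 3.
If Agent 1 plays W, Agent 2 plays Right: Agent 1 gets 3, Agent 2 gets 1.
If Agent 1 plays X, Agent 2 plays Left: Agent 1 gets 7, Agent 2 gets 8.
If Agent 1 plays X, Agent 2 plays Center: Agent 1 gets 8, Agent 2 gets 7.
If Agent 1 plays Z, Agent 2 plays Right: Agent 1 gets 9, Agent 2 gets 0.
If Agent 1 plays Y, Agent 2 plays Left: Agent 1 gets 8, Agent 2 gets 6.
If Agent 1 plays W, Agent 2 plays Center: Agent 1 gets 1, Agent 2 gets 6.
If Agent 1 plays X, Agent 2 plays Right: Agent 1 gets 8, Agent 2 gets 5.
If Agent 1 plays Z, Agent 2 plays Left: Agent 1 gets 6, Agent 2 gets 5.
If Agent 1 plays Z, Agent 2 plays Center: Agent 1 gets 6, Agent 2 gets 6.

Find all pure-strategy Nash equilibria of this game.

For each strategy profile, look for a profitable unilateral deviation.
(W, Left): Agent 2 can switch to Center (3 → 6). Not NE.
(W, Center): Agent 1 can switch to X (1 → 8). Not NE.
(W, Right): Agent 1 can switch to X (3 → 8). Not NE.
(X, Left): Agent 1 can switch to W (7 → 9). Not NE.
(X, Center): Agent 2 can switch to Left (7 → 8). Not NE.
(X, Right): Agent 1 can switch to Z (8 → 9). Not NE.
(Y, Left): Agent 1 can switch to W (8 → 9). Not NE.
(Y, Center): Agent 1 can switch to X (4 → 8). Not NE.
(Y, Right): Agent 1 can switch to W (0 → 3). Not NE.
(Z, Left): Agent 1 can switch to W (6 → 9). Not NE.
(The remaining 2 profiles each have a profitable deviation by the same check.)

none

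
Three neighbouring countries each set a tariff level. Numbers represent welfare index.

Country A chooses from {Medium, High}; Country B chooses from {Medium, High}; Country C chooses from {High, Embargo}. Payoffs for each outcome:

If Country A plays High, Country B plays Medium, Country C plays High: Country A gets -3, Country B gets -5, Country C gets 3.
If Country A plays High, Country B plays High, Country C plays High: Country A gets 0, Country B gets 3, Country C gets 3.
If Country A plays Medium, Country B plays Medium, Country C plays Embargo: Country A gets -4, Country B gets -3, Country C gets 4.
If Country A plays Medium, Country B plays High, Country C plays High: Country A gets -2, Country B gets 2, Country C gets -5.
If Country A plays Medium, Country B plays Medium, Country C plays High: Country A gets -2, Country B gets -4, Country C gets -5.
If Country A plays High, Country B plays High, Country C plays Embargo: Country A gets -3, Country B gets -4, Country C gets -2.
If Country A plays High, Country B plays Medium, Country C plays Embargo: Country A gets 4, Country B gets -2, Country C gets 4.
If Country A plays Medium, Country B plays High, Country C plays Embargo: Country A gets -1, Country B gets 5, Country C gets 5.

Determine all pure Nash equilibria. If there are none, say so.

Pure-strategy Nash equilibria: (Medium, High, Embargo); (High, Medium, Embargo); (High, High, High)

(Medium, Medium, High): Country B can switch to High (-4 → 2). Not NE.
(Medium, Medium, Embargo): Country A can switch to High (-4 → 4). Not NE.
(Medium, High, High): Country A can switch to High (-2 → 0). Not NE.
(Medium, High, Embargo): Country A gets -1, best alternative -3; Country B gets 5, best alternative -3; Country C gets 5, best alternative -5. No profitable deviation — NE.
(High, Medium, High): Country A can switch to Medium (-3 → -2). Not NE.
(High, Medium, Embargo): Country A gets 4, best alternative -4; Country B gets -2, best alternative -4; Country C gets 4, best alternative 3. No profitable deviation — NE.
(High, High, High): Country A gets 0, best alternative -2; Country B gets 3, best alternative -5; Country C gets 3, best alternative -2. No profitable deviation — NE.
(High, High, Embargo): Country A can switch to Medium (-3 → -1). Not NE.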